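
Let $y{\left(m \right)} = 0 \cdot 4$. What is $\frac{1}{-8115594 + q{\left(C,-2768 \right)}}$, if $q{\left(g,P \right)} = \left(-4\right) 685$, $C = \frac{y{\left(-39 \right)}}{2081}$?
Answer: $- \frac{1}{8118334} \approx -1.2318 \cdot 10^{-7}$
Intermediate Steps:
$y{\left(m \right)} = 0$
$C = 0$ ($C = \frac{0}{2081} = 0 \cdot \frac{1}{2081} = 0$)
$q{\left(g,P \right)} = -2740$
$\frac{1}{-8115594 + q{\left(C,-2768 \right)}} = \frac{1}{-8115594 - 2740} = \frac{1}{-8118334} = - \frac{1}{8118334}$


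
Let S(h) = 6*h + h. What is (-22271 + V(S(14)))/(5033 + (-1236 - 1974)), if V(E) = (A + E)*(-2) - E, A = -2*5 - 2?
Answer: -22541/1823 ≈ -12.365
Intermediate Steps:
S(h) = 7*h
A = -12 (A = -10 - 2 = -12)
V(E) = 24 - 3*E (V(E) = (-12 + E)*(-2) - E = (24 - 2*E) - E = 24 - 3*E)
(-22271 + V(S(14)))/(5033 + (-1236 - 1974)) = (-22271 + (24 - 21*14))/(5033 + (-1236 - 1974)) = (-22271 + (24 - 3*98))/(5033 - 3210) = (-22271 + (24 - 294))/1823 = (-22271 - 270)*(1/1823) = -22541*1/1823 = -22541/1823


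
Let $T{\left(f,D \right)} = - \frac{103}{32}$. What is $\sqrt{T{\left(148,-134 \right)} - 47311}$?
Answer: $\frac{i \sqrt{3028110}}{8} \approx 217.52 i$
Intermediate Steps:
$T{\left(f,D \right)} = - \frac{103}{32}$ ($T{\left(f,D \right)} = \left(-103\right) \frac{1}{32} = - \frac{103}{32}$)
$\sqrt{T{\left(148,-134 \right)} - 47311} = \sqrt{- \frac{103}{32} - 47311} = \sqrt{- \frac{1514055}{32}} = \frac{i \sqrt{3028110}}{8}$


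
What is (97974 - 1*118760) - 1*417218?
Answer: -438004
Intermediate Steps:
(97974 - 1*118760) - 1*417218 = (97974 - 118760) - 417218 = -20786 - 417218 = -438004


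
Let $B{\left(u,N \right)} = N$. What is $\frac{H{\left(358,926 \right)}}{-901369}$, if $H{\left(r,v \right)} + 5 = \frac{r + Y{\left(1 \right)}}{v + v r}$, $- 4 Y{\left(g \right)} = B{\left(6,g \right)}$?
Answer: $\frac{949607}{171226115512} \approx 5.5459 \cdot 10^{-6}$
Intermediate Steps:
$Y{\left(g \right)} = - \frac{g}{4}$
$H{\left(r,v \right)} = -5 + \frac{- \frac{1}{4} + r}{v + r v}$ ($H{\left(r,v \right)} = -5 + \frac{r - \frac{1}{4}}{v + v r} = -5 + \frac{r - \frac{1}{4}}{v + r v} = -5 + \frac{- \frac{1}{4} + r}{v + r v}$)
$\frac{H{\left(358,926 \right)}}{-901369} = \frac{\frac{1}{926} \frac{1}{1 + 358} \left(- \frac{1}{4} + 358 - 4630 - 1790 \cdot 926\right)}{-901369} = \frac{- \frac{1}{4} + 358 - 4630 - 1657540}{926 \cdot 359} \left(- \frac{1}{901369}\right) = \frac{1}{926} \cdot \frac{1}{359} \left(- \frac{6647249}{4}\right) \left(- \frac{1}{901369}\right) = \left(- \frac{6647249}{1329736}\right) \left(- \frac{1}{901369}\right) = \frac{949607}{171226115512}$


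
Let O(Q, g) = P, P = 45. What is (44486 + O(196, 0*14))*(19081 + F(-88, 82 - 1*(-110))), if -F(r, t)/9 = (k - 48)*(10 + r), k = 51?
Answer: 943478297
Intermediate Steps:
O(Q, g) = 45
F(r, t) = -270 - 27*r (F(r, t) = -9*(51 - 48)*(10 + r) = -27*(10 + r) = -9*(30 + 3*r) = -270 - 27*r)
(44486 + O(196, 0*14))*(19081 + F(-88, 82 - 1*(-110))) = (44486 + 45)*(19081 + (-270 - 27*(-88))) = 44531*(19081 + (-270 + 2376)) = 44531*(19081 + 2106) = 44531*21187 = 943478297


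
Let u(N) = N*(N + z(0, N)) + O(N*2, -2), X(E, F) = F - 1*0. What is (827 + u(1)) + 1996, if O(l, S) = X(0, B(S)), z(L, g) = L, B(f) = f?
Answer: 2822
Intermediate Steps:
X(E, F) = F (X(E, F) = F + 0 = F)
O(l, S) = S
u(N) = -2 + N² (u(N) = N*(N + 0) - 2 = N*N - 2 = N² - 2 = -2 + N²)
(827 + u(1)) + 1996 = (827 + (-2 + 1²)) + 1996 = (827 + (-2 + 1)) + 1996 = (827 - 1) + 1996 = 826 + 1996 = 2822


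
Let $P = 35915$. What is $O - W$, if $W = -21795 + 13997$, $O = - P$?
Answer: $-28117$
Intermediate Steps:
$O = -35915$ ($O = \left(-1\right) 35915 = -35915$)
$W = -7798$
$O - W = -35915 - -7798 = -35915 + 7798 = -28117$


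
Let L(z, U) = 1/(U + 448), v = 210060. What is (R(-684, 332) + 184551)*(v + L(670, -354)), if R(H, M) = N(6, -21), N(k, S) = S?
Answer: 1821831566865/47 ≈ 3.8762e+10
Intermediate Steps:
L(z, U) = 1/(448 + U)
R(H, M) = -21
(R(-684, 332) + 184551)*(v + L(670, -354)) = (-21 + 184551)*(210060 + 1/(448 - 354)) = 184530*(210060 + 1/94) = 184530*(19745641/94) = 1821831566865/47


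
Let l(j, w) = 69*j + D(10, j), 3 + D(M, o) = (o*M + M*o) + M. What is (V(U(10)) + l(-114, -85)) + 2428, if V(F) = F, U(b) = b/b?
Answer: -7710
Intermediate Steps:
U(b) = 1
D(M, o) = -3 + M + 2*M*o (D(M, o) = -3 + ((o*M + M*o) + M) = -3 + ((M*o + M*o) + M) = -3 + (2*M*o + M) = -3 + (M + 2*M*o) = -3 + M + 2*M*o)
l(j, w) = 7 + 89*j (l(j, w) = 69*j + (-3 + 10 + 2*10*j) = 69*j + (-3 + 10 + 20*j) = 69*j + (7 + 20*j) = 7 + 89*j)
(V(U(10)) + l(-114, -85)) + 2428 = (1 + (7 + 89*(-114))) + 2428 = (1 + (7 - 10146)) + 2428 = (1 - 10139) + 2428 = -10138 + 2428 = -7710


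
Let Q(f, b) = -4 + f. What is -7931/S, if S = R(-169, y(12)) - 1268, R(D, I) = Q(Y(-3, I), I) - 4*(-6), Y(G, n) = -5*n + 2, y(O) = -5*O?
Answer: 721/86 ≈ 8.3837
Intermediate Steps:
Y(G, n) = 2 - 5*n
R(D, I) = 22 - 5*I (R(D, I) = (-4 + (2 - 5*I)) - 4*(-6) = (-2 - 5*I) + 24 = 22 - 5*I)
S = -946 (S = (22 - (-25)*12) - 1268 = (22 - 5*(-60)) - 1268 = (22 + 300) - 1268 = 322 - 1268 = -946)
-7931/S = -7931/(-946) = -7931*(-1/946) = 721/86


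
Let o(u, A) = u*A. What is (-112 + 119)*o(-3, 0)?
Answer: 0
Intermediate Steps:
o(u, A) = A*u
(-112 + 119)*o(-3, 0) = (-112 + 119)*(0*(-3)) = 7*0 = 0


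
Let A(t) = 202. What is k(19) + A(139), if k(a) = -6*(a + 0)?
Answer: 88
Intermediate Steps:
k(a) = -6*a
k(19) + A(139) = -6*19 + 202 = -114 + 202 = 88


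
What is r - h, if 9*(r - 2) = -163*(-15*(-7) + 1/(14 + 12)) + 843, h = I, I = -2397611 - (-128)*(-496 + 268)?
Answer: 567447263/234 ≈ 2.4250e+6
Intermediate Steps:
I = -2426795 (I = -2397611 - (-128)*(-228) = -2397611 - 1*29184 = -2397611 - 29184 = -2426795)
h = -2426795
r = -422767/234 (r = 2 + (-163*(-15*(-7) + 1/(14 + 12)) + 843)/9 = 2 + (-163*(105 + 1/26) + 843)/9 = 2 + (-163*2731/26 + 843)/9 = 2 + (-445153/26 + 843)/9 = 2 + (1/9)*(-423235/26) = 2 - 423235/234 = -422767/234 ≈ -1806.7)
r - h = -422767/234 - 1*(-2426795) = -422767/234 + 2426795 = 567447263/234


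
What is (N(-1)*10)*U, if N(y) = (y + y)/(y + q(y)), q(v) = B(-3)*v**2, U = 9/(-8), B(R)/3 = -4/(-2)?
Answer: 9/2 ≈ 4.5000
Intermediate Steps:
B(R) = 6 (B(R) = 3*(-4/(-2)) = 3*(-4*(-1/2)) = 3*2 = 6)
U = -9/8 (U = 9*(-1/8) = -9/8 ≈ -1.1250)
q(v) = 6*v**2
N(y) = 2*y/(y + 6*y**2) (N(y) = (y + y)/(y + 6*y**2) = (2*y)/(y + 6*y**2) = 2*y/(y + 6*y**2))
(N(-1)*10)*U = ((2/(1 + 6*(-1)))*10)*(-9/8) = ((2/(1 - 6))*10)*(-9/8) = ((2/(-5))*10)*(-9/8) = ((2*(-1/5))*10)*(-9/8) = -2/5*10*(-9/8) = -4*(-9/8) = 9/2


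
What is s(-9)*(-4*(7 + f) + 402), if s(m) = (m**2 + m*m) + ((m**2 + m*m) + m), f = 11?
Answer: 103950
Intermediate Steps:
s(m) = m + 4*m**2 (s(m) = (m**2 + m**2) + ((m**2 + m**2) + m) = 2*m**2 + (2*m**2 + m) = 2*m**2 + (m + 2*m**2) = m + 4*m**2)
s(-9)*(-4*(7 + f) + 402) = (-9*(1 + 4*(-9)))*(-4*(7 + 11) + 402) = (-9*(1 - 36))*(-4*18 + 402) = (-9*(-35))*(-72 + 402) = 315*330 = 103950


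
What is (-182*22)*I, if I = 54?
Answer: -216216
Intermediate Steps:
(-182*22)*I = -182*22*54 = -4004*54 = -216216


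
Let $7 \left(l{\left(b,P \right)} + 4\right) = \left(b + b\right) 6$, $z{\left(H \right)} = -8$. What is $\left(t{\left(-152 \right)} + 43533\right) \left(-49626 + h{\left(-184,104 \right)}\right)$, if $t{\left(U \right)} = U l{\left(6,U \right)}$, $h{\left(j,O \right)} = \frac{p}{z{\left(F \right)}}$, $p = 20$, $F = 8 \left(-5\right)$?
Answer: $- \frac{29582854051}{14} \approx -2.1131 \cdot 10^{9}$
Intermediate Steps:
$F = -40$
$h{\left(j,O \right)} = - \frac{5}{2}$ ($h{\left(j,O \right)} = \frac{20}{-8} = 20 \left(- \frac{1}{8}\right) = - \frac{5}{2}$)
$l{\left(b,P \right)} = -4 + \frac{12 b}{7}$ ($l{\left(b,P \right)} = -4 + \frac{\left(b + b\right) 6}{7} = -4 + \frac{2 b 6}{7} = -4 + \frac{12 b}{7}$)
$t{\left(U \right)} = \frac{44 U}{7}$ ($t{\left(U \right)} = U \left(-4 + \frac{12}{7} \cdot 6\right) = U \left(-4 + \frac{72}{7}\right) = U \frac{44}{7} = \frac{44 U}{7}$)
$\left(t{\left(-152 \right)} + 43533\right) \left(-49626 + h{\left(-184,104 \right)}\right) = \left(\frac{44}{7} \left(-152\right) + 43533\right) \left(-49626 - \frac{5}{2}\right) = \left(- \frac{6688}{7} + 43533\right) \left(- \frac{99257}{2}\right) = \frac{298043}{7} \left(- \frac{99257}{2}\right) = - \frac{29582854051}{14}$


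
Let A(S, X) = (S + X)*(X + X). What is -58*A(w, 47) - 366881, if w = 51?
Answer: -901177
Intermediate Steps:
A(S, X) = 2*X*(S + X) (A(S, X) = (S + X)*(2*X) = 2*X*(S + X))
-58*A(w, 47) - 366881 = -116*47*(51 + 47) - 366881 = -116*47*98 - 366881 = -58*9212 - 366881 = -534296 - 366881 = -901177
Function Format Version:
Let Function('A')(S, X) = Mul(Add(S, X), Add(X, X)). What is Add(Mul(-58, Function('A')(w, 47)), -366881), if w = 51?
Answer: -901177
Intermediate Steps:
Function('A')(S, X) = Mul(2, X, Add(S, X)) (Function('A')(S, X) = Mul(Add(S, X), Mul(2, X)) = Mul(2, X, Add(S, X)))
Add(Mul(-58, Function('A')(w, 47)), -366881) = Add(Mul(-58, Mul(2, 47, Add(51, 47))), -366881) = Add(Mul(-58, Mul(2, 47, 98)), -366881) = Add(Mul(-58, 9212), -366881) = Add(-534296, -366881) = -901177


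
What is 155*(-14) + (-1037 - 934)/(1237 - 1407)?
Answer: -366929/170 ≈ -2158.4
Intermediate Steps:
155*(-14) + (-1037 - 934)/(1237 - 1407) = -2170 - 1971/(-170) = -2170 - 1971*(-1/170) = -2170 + 1971/170 = -366929/170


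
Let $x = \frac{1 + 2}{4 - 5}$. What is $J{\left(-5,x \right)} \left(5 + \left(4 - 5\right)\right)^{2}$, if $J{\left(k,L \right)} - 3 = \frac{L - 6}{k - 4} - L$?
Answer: $112$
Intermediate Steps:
$x = -3$ ($x = \frac{3}{-1} = 3 \left(-1\right) = -3$)
$J{\left(k,L \right)} = 3 - L + \frac{-6 + L}{-4 + k}$ ($J{\left(k,L \right)} = 3 - \left(L - \frac{L - 6}{k - 4}\right) = 3 - \left(L - \frac{-6 + L}{-4 + k}\right) = 3 - L + \frac{-6 + L}{-4 + k}$)
$J{\left(-5,x \right)} \left(5 + \left(4 - 5\right)\right)^{2} = \frac{-18 + 3 \left(-5\right) + 5 \left(-3\right) - \left(-3\right) \left(-5\right)}{-4 - 5} \left(5 + \left(4 - 5\right)\right)^{2} = \frac{-18 - 15 - 15 - 15}{-9} \left(5 + \left(4 - 5\right)\right)^{2} = \left(- \frac{1}{9}\right) \left(-63\right) \left(5 - 1\right)^{2} = 7 \cdot 4^{2} = 7 \cdot 16 = 112$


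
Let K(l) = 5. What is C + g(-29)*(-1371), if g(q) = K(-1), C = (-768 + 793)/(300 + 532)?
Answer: -5703335/832 ≈ -6855.0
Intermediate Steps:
C = 25/832 ≈ 0.030048
g(q) = 5
C + g(-29)*(-1371) = 25/832 + 5*(-1371) = 25/832 - 6855 = -5703335/832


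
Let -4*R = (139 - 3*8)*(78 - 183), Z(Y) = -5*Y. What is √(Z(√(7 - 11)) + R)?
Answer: √(12075 - 40*I)/2 ≈ 54.943 - 0.091003*I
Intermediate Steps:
R = 12075/4 (R = -(139 - 3*8)*(78 - 183)/4 = -(139 - 24)*(-105)/4 = -115*(-105)/4 = -¼*(-12075) = 12075/4 ≈ 3018.8)
√(Z(√(7 - 11)) + R) = √(-5*√(7 - 11) + 12075/4) = √(-10*I + 12075/4) = √(12075/4 - 10*I)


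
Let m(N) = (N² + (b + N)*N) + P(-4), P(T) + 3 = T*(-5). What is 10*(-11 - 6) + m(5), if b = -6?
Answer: -133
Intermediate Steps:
P(T) = -3 - 5*T (P(T) = -3 + T*(-5) = -3 - 5*T)
m(N) = 17 + N² + N*(-6 + N) (m(N) = (N² + (-6 + N)*N) + (-3 - 5*(-4)) = (N² + N*(-6 + N)) + (-3 + 20) = (N² + N*(-6 + N)) + 17 = 17 + N² + N*(-6 + N))
10*(-11 - 6) + m(5) = 10*(-11 - 6) + (17 - 6*5 + 2*5²) = 10*(-17) + (17 - 30 + 2*25) = -170 + (17 - 30 + 50) = -170 + 37 = -133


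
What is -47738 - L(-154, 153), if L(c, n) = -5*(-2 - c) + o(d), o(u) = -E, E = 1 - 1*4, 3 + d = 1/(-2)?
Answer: -46981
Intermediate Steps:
d = -7/2 (d = -3 + 1/(-2) = -3 - ½ = -7/2 ≈ -3.5000)
E = -3 (E = 1 - 4 = -3)
o(u) = 3 (o(u) = -1*(-3) = 3)
L(c, n) = 13 + 5*c (L(c, n) = -5*(-2 - c) + 3 = (10 + 5*c) + 3 = 13 + 5*c)
-47738 - L(-154, 153) = -47738 - (13 + 5*(-154)) = -47738 - (13 - 770) = -47738 - 1*(-757) = -47738 + 757 = -46981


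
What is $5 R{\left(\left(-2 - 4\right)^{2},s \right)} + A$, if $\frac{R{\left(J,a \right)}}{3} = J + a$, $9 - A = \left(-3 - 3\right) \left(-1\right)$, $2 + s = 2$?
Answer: $543$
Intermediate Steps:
$s = 0$ ($s = -2 + 2 = 0$)
$A = 3$ ($A = 9 - \left(-3 - 3\right) \left(-1\right) = 9 - \left(-6\right) \left(-1\right) = 9 - 6 = 3$)
$R{\left(J,a \right)} = 3 J + 3 a$ ($R{\left(J,a \right)} = 3 \left(J + a\right) = 3 J + 3 a$)
$5 R{\left(\left(-2 - 4\right)^{2},s \right)} + A = 5 \left(3 \left(-2 - 4\right)^{2} + 3 \cdot 0\right) + 3 = 5 \left(3 \left(-6\right)^{2} + 0\right) + 3 = 5 \left(3 \cdot 36 + 0\right) + 3 = 5 \left(108 + 0\right) + 3 = 5 \cdot 108 + 3 = 540 + 3 = 543$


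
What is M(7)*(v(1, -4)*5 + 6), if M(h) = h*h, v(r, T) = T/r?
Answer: -686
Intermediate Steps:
M(h) = h**2
M(7)*(v(1, -4)*5 + 6) = 7**2*(-4/1*5 + 6) = 49*(-4*1*5 + 6) = 49*(-4*5 + 6) = 49*(-20 + 6) = 49*(-14) = -686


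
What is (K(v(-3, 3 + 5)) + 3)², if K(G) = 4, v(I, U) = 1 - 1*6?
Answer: 49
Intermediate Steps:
v(I, U) = -5 (v(I, U) = 1 - 6 = -5)
(K(v(-3, 3 + 5)) + 3)² = (4 + 3)² = 7² = 49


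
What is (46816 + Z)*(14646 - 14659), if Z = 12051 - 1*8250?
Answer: -658021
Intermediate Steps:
Z = 3801 (Z = 12051 - 8250 = 3801)
(46816 + Z)*(14646 - 14659) = (46816 + 3801)*(14646 - 14659) = 50617*(-13) = -658021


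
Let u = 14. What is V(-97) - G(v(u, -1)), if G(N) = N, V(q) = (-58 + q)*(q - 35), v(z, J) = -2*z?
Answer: 20488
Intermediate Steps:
V(q) = (-58 + q)*(-35 + q)
V(-97) - G(v(u, -1)) = (2030 + (-97)² - 93*(-97)) - (-2)*14 = (2030 + 9409 + 9021) - 1*(-28) = 20460 + 28 = 20488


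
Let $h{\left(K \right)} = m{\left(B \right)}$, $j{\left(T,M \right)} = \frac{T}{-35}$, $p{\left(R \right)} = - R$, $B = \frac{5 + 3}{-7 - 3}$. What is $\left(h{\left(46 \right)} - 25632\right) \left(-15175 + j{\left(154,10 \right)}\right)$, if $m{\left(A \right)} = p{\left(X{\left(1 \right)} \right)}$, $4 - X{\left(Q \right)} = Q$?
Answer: $389123919$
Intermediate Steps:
$B = - \frac{4}{5}$ ($B = \frac{8}{-10} = 8 \left(- \frac{1}{10}\right) = - \frac{4}{5} \approx -0.8$)
$X{\left(Q \right)} = 4 - Q$
$j{\left(T,M \right)} = - \frac{T}{35}$ ($j{\left(T,M \right)} = T \left(- \frac{1}{35}\right) = - \frac{T}{35}$)
$m{\left(A \right)} = -3$ ($m{\left(A \right)} = - (4 - 1) = \left(-1\right) 3 = -3$)
$h{\left(K \right)} = -3$
$\left(h{\left(46 \right)} - 25632\right) \left(-15175 + j{\left(154,10 \right)}\right) = \left(-3 - 25632\right) \left(-15175 - \frac{22}{5}\right) = - 25635 \left(-15175 - \frac{22}{5}\right) = \left(-25635\right) \left(- \frac{75897}{5}\right) = 389123919$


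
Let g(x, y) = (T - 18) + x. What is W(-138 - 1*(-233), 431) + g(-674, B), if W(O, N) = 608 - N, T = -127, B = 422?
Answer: -642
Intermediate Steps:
g(x, y) = -145 + x (g(x, y) = (-127 - 18) + x = -145 + x)
W(-138 - 1*(-233), 431) + g(-674, B) = (608 - 1*431) + (-145 - 674) = (608 - 431) - 819 = 177 - 819 = -642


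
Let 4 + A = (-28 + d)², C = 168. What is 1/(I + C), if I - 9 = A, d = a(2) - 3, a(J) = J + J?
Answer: 1/902 ≈ 0.0011086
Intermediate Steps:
a(J) = 2*J
d = 1 (d = 2*2 - 3 = 4 - 3 = 1)
A = 725 (A = -4 + (-28 + 1)² = -4 + (-27)² = -4 + 729 = 725)
I = 734 (I = 9 + 725 = 734)
1/(I + C) = 1/(734 + 168) = 1/902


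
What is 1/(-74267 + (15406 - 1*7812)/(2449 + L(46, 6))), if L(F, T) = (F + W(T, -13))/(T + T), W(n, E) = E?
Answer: -9807/728306093 ≈ -1.3465e-5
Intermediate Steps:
L(F, T) = (-13 + F)/(2*T) (L(F, T) = (F - 13)/(T + T) = (-13 + F)/((2*T)) = (-13 + F)*(1/(2*T)) = (-13 + F)/(2*T))
1/(-74267 + (15406 - 1*7812)/(2449 + L(46, 6))) = 1/(-74267 + (15406 - 1*7812)/(2449 + (½)*(-13 + 46)/6)) = 1/(-74267 + (15406 - 7812)/(2449 + (½)*(⅙)*33)) = 1/(-74267 + 7594/(2449 + 11/4)) = 1/(-74267 + 7594/(9807/4)) = 1/(-74267 + 7594*(4/9807)) = 1/(-74267 + 30376/9807) = 1/(-728306093/9807) = -9807/728306093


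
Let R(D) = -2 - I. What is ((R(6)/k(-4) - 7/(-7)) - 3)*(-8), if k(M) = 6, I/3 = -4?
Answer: 8/3 ≈ 2.6667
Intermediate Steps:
I = -12 (I = 3*(-4) = -12)
R(D) = 10 (R(D) = -2 - 1*(-12) = -2 + 12 = 10)
((R(6)/k(-4) - 7/(-7)) - 3)*(-8) = ((10/6 - 7/(-7)) - 3)*(-8) = ((10*(⅙) - 7*(-⅐)) - 3)*(-8) = ((5/3 + 1) - 3)*(-8) = (8/3 - 3)*(-8) = -⅓*(-8) = 8/3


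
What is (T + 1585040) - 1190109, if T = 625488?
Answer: 1020419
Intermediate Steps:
(T + 1585040) - 1190109 = (625488 + 1585040) - 1190109 = 2210528 - 1190109 = 1020419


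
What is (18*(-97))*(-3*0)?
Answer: 0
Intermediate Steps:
(18*(-97))*(-3*0) = -1746*0 = 0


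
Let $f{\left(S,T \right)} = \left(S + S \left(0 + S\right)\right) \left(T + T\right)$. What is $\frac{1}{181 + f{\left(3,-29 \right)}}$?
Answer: $- \frac{1}{515} \approx -0.0019417$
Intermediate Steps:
$f{\left(S,T \right)} = 2 T \left(S + S^{2}\right)$ ($f{\left(S,T \right)} = \left(S + S S\right) 2 T = \left(S + S^{2}\right) 2 T = 2 T \left(S + S^{2}\right)$)
$\frac{1}{181 + f{\left(3,-29 \right)}} = \frac{1}{181 + 2 \cdot 3 \left(-29\right) \left(1 + 3\right)} = \frac{1}{181 + 2 \cdot 3 \left(-29\right) 4} = \frac{1}{181 - 696} = \frac{1}{-515} = - \frac{1}{515}$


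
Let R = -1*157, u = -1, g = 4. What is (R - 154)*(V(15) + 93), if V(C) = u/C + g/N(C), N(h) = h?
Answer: -144926/5 ≈ -28985.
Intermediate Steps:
R = -157
V(C) = 3/C (V(C) = -1/C + 4/C = 3/C)
(R - 154)*(V(15) + 93) = (-157 - 154)*(3/15 + 93) = -311*(3*(1/15) + 93) = -311*(1/5 + 93) = -311*466/5 = -144926/5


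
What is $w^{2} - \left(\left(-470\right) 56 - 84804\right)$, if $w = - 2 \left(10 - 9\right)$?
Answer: $111128$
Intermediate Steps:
$w = -2$ ($w = \left(-2\right) 1 = -2$)
$w^{2} - \left(\left(-470\right) 56 - 84804\right) = \left(-2\right)^{2} - \left(\left(-470\right) 56 - 84804\right) = 4 - \left(-26320 - 84804\right) = 4 - -111124 = 4 + 111124 = 111128$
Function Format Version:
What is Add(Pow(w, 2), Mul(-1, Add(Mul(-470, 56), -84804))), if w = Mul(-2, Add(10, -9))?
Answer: 111128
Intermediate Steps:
w = -2 (w = Mul(-2, 1) = -2)
Add(Pow(w, 2), Mul(-1, Add(Mul(-470, 56), -84804))) = Add(Pow(-2, 2), Mul(-1, Add(Mul(-470, 56), -84804))) = Add(4, Mul(-1, Add(-26320, -84804))) = Add(4, Mul(-1, -111124)) = Add(4, 111124) = 111128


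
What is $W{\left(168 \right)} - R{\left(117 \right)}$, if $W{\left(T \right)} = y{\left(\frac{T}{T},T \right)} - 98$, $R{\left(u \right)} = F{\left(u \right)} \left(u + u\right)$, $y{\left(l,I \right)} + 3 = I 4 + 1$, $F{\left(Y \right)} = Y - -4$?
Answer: $-27742$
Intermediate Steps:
$F{\left(Y \right)} = 4 + Y$ ($F{\left(Y \right)} = Y + 4 = 4 + Y$)
$y{\left(l,I \right)} = -2 + 4 I$ ($y{\left(l,I \right)} = -3 + \left(I 4 + 1\right) = -3 + \left(4 I + 1\right) = -3 + \left(1 + 4 I\right) = -2 + 4 I$)
$R{\left(u \right)} = 2 u \left(4 + u\right)$ ($R{\left(u \right)} = \left(4 + u\right) \left(u + u\right) = \left(4 + u\right) 2 u = 2 u \left(4 + u\right)$)
$W{\left(T \right)} = -100 + 4 T$ ($W{\left(T \right)} = \left(-2 + 4 T\right) - 98 = -100 + 4 T$)
$W{\left(168 \right)} - R{\left(117 \right)} = \left(-100 + 4 \cdot 168\right) - 2 \cdot 117 \left(4 + 117\right) = \left(-100 + 672\right) - 2 \cdot 117 \cdot 121 = 572 - 28314 = -27742$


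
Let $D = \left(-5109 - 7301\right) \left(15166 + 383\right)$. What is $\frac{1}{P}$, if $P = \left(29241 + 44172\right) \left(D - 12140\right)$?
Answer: $- \frac{1}{14166890559990} \approx -7.0587 \cdot 10^{-14}$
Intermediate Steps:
$D = -192963090$ ($D = \left(-12410\right) 15549 = -192963090$)
$P = -14166890559990$ ($P = \left(29241 + 44172\right) \left(-192963090 - 12140\right) = 73413 \left(-192975230\right) = -14166890559990$)
$\frac{1}{P} = \frac{1}{-14166890559990} = - \frac{1}{14166890559990}$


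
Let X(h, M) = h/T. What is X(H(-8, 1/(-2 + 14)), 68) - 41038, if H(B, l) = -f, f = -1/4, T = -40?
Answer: -6566081/160 ≈ -41038.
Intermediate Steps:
f = -1/4 (f = -1*1/4 = -1/4 ≈ -0.25000)
H(B, l) = 1/4 (H(B, l) = -1*(-1/4) = 1/4)
X(h, M) = -h/40 (X(h, M) = h/(-40) = h*(-1/40) = -h/40)
X(H(-8, 1/(-2 + 14)), 68) - 41038 = -1/40*1/4 - 41038 = -1/160 - 41038 = -6566081/160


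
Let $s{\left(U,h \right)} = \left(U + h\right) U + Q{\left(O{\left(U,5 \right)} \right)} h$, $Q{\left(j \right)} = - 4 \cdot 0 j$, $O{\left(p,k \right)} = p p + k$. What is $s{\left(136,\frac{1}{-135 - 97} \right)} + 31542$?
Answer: $\frac{1451085}{29} \approx 50037.0$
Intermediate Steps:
$O{\left(p,k \right)} = k + p^{2}$ ($O{\left(p,k \right)} = p^{2} + k = k + p^{2}$)
$Q{\left(j \right)} = 0$ ($Q{\left(j \right)} = \left(-4\right) 0 = 0$)
$s{\left(U,h \right)} = U \left(U + h\right)$ ($s{\left(U,h \right)} = \left(U + h\right) U + 0 h = U \left(U + h\right) + 0 = U \left(U + h\right)$)
$s{\left(136,\frac{1}{-135 - 97} \right)} + 31542 = 136 \left(136 + \frac{1}{-135 - 97}\right) + 31542 = 136 \left(136 + \frac{1}{-232}\right) + 31542 = 136 \left(136 - \frac{1}{232}\right) + 31542 = 136 \cdot \frac{31551}{232} + 31542 = \frac{536367}{29} + 31542 = \frac{1451085}{29}$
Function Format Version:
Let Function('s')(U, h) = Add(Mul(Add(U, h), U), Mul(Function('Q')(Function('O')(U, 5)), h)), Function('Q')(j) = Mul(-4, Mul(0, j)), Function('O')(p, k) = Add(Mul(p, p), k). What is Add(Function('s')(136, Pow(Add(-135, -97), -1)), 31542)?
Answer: Rational(1451085, 29) ≈ 50037.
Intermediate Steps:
Function('O')(p, k) = Add(k, Pow(p, 2)) (Function('O')(p, k) = Add(Pow(p, 2), k) = Add(k, Pow(p, 2)))
Function('Q')(j) = 0 (Function('Q')(j) = Mul(-4, 0) = 0)
Function('s')(U, h) = Mul(U, Add(U, h)) (Function('s')(U, h) = Add(Mul(Add(U, h), U), Mul(0, h)) = Add(Mul(U, Add(U, h)), 0) = Mul(U, Add(U, h)))
Add(Function('s')(136, Pow(Add(-135, -97), -1)), 31542) = Add(Mul(136, Add(136, Pow(Add(-135, -97), -1))), 31542) = Add(Mul(136, Add(136, Pow(-232, -1))), 31542) = Add(Mul(136, Add(136, Rational(-1, 232))), 31542) = Add(Mul(136, Rational(31551, 232)), 31542) = Add(Rational(536367, 29), 31542) = Rational(1451085, 29)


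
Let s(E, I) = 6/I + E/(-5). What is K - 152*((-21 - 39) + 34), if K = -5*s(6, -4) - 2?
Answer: 7927/2 ≈ 3963.5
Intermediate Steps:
s(E, I) = 6/I - E/5 (s(E, I) = 6/I + E*(-1/5) = 6/I - E/5)
K = 23/2 (K = -5*(6/(-4) - 1/5*6) - 2 = -5*(6*(-1/4) - 6/5) - 2 = -5*(-3/2 - 6/5) - 2 = -5*(-27/10) - 2 = 27/2 - 2 = 23/2 ≈ 11.500)
K - 152*((-21 - 39) + 34) = 23/2 - 152*((-21 - 39) + 34) = 23/2 - 152*(-60 + 34) = 23/2 - 152*(-26) = 23/2 + 3952 = 7927/2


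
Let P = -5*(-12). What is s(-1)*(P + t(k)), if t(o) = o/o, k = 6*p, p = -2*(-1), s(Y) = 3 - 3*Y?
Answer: 366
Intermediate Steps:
P = 60
p = 2
k = 12 (k = 6*2 = 12)
t(o) = 1
s(-1)*(P + t(k)) = (3 - 3*(-1))*(60 + 1) = (3 + 3)*61 = 6*61 = 366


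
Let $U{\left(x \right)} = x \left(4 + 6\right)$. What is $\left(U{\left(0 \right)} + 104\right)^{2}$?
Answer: $10816$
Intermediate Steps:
$U{\left(x \right)} = 10 x$ ($U{\left(x \right)} = x 10 = 10 x$)
$\left(U{\left(0 \right)} + 104\right)^{2} = \left(10 \cdot 0 + 104\right)^{2} = \left(0 + 104\right)^{2} = 104^{2} = 10816$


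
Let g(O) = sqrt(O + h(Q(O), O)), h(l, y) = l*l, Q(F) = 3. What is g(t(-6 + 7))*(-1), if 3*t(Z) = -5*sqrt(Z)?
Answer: -sqrt(66)/3 ≈ -2.7080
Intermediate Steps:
h(l, y) = l**2
t(Z) = -5*sqrt(Z)/3 (t(Z) = (-5*sqrt(Z))/3 = -5*sqrt(Z)/3)
g(O) = sqrt(9 + O) (g(O) = sqrt(O + 3**2) = sqrt(O + 9) = sqrt(9 + O))
g(t(-6 + 7))*(-1) = sqrt(9 - 5*sqrt(-6 + 7)/3)*(-1) = sqrt(9 - 5*sqrt(1)/3)*(-1) = sqrt(9 - 5/3*1)*(-1) = sqrt(9 - 5/3)*(-1) = sqrt(22/3)*(-1) = (sqrt(66)/3)*(-1) = -sqrt(66)/3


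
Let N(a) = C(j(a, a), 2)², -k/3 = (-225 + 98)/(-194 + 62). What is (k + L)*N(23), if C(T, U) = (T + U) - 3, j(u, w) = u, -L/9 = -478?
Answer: 2080771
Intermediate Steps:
L = 4302 (L = -9*(-478) = 4302)
C(T, U) = -3 + T + U
k = -127/44 (k = -3*(-225 + 98)/(-194 + 62) = -(-381)/(-132) = -(-381)*(-1)/132 = -3*127/132 = -127/44 ≈ -2.8864)
N(a) = (-1 + a)² (N(a) = (-3 + a + 2)² = (-1 + a)²)
(k + L)*N(23) = (-127/44 + 4302)*(-1 + 23)² = (189161/44)*22² = (189161/44)*484 = 2080771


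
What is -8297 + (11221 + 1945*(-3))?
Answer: -2911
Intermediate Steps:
-8297 + (11221 + 1945*(-3)) = -8297 + (11221 - 5835) = -8297 + 5386 = -2911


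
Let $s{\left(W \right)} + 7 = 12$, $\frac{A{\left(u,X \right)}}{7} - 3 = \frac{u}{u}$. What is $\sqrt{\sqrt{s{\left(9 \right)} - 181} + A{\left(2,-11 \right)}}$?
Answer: $2 \sqrt{7 + i \sqrt{11}} \approx 5.4306 + 1.2214 i$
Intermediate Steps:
$A{\left(u,X \right)} = 28$ ($A{\left(u,X \right)} = 21 + 7 \frac{u}{u} = 21 + 7 \cdot 1 = 21 + 7 = 28$)
$s{\left(W \right)} = 5$ ($s{\left(W \right)} = -7 + 12 = 5$)
$\sqrt{\sqrt{s{\left(9 \right)} - 181} + A{\left(2,-11 \right)}} = \sqrt{\sqrt{5 - 181} + 28} = \sqrt{\sqrt{-176} + 28} = \sqrt{4 i \sqrt{11} + 28} = \sqrt{28 + 4 i \sqrt{11}}$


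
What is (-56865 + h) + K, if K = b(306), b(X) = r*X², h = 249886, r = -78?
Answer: -7110587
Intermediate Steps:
b(X) = -78*X²
K = -7303608 (K = -78*306² = -78*93636 = -7303608)
(-56865 + h) + K = (-56865 + 249886) - 7303608 = 193021 - 7303608 = -7110587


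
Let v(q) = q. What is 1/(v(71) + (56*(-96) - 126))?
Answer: -1/5431 ≈ -0.00018413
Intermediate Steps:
1/(v(71) + (56*(-96) - 126)) = 1/(71 + (56*(-96) - 126)) = 1/(71 + (-5376 - 126)) = 1/(71 - 5502) = 1/(-5431) = -1/5431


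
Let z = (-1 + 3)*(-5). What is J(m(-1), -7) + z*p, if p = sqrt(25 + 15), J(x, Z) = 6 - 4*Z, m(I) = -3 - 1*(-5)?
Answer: 34 - 20*sqrt(10) ≈ -29.246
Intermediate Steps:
z = -10 (z = 2*(-5) = -10)
m(I) = 2 (m(I) = -3 + 5 = 2)
p = 2*sqrt(10) (p = sqrt(40) = 2*sqrt(10) ≈ 6.3246)
J(m(-1), -7) + z*p = (6 - 4*(-7)) - 20*sqrt(10) = (6 + 28) - 20*sqrt(10) = 34 - 20*sqrt(10)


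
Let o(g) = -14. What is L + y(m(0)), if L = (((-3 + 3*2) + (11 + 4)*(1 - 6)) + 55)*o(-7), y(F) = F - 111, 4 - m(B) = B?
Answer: 131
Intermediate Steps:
m(B) = 4 - B
y(F) = -111 + F
L = 238 (L = (((-3 + 3*2) + (11 + 4)*(1 - 6)) + 55)*(-14) = (((-3 + 6) + 15*(-5)) + 55)*(-14) = ((3 - 75) + 55)*(-14) = (-72 + 55)*(-14) = -17*(-14) = 238)
L + y(m(0)) = 238 + (-111 + (4 - 1*0)) = 238 + (-111 + (4 + 0)) = 238 + (-111 + 4) = 238 - 107 = 131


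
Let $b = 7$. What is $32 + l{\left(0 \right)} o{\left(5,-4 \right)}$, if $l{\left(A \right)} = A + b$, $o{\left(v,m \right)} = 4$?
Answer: $60$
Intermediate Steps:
$l{\left(A \right)} = 7 + A$ ($l{\left(A \right)} = A + 7 = 7 + A$)
$32 + l{\left(0 \right)} o{\left(5,-4 \right)} = 32 + \left(7 + 0\right) 4 = 32 + 7 \cdot 4 = 32 + 28 = 60$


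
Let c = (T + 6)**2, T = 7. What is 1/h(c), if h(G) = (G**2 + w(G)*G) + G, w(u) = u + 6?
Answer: 1/58305 ≈ 1.7151e-5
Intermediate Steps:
w(u) = 6 + u
c = 169 (c = (7 + 6)**2 = 13**2 = 169)
h(G) = G + G**2 + G*(6 + G) (h(G) = (G**2 + (6 + G)*G) + G = (G**2 + G*(6 + G)) + G = G + G**2 + G*(6 + G))
1/h(c) = 1/(169*(7 + 2*169)) = 1/(169*(7 + 338)) = 1/(169*345) = 1/58305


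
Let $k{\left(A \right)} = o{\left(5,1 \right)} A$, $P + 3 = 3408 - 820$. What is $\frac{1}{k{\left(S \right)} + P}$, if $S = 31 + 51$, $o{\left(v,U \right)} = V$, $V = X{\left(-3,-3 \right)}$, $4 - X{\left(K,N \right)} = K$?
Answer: $\frac{1}{3159} \approx 0.00031656$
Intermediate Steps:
$X{\left(K,N \right)} = 4 - K$
$V = 7$ ($V = 4 - -3 = 4 + 3 = 7$)
$o{\left(v,U \right)} = 7$
$P = 2585$ ($P = -3 + \left(3408 - 820\right) = -3 + 2588 = 2585$)
$S = 82$
$k{\left(A \right)} = 7 A$
$\frac{1}{k{\left(S \right)} + P} = \frac{1}{7 \cdot 82 + 2585} = \frac{1}{574 + 2585} = \frac{1}{3159}$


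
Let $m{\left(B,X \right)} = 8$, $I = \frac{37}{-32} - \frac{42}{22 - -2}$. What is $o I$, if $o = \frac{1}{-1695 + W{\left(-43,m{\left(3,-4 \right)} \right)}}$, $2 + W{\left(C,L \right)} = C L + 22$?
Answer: $\frac{31}{21536} \approx 0.0014395$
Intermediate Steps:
$I = - \frac{93}{32}$ ($I = 37 \left(- \frac{1}{32}\right) - \frac{42}{22 + 2} = - \frac{37}{32} - \frac{42}{24} = - \frac{37}{32} - \frac{7}{4} = - \frac{93}{32} \approx -2.9063$)
$W{\left(C,L \right)} = 20 + C L$ ($W{\left(C,L \right)} = -2 + \left(C L + 22\right) = -2 + \left(22 + C L\right) = 20 + C L$)
$o = - \frac{1}{2019}$ ($o = \frac{1}{-1695 + \left(20 - 344\right)} = \frac{1}{-1695 - 324} = \frac{1}{-2019} = - \frac{1}{2019} \approx -0.0004953$)
$o I = \left(- \frac{1}{2019}\right) \left(- \frac{93}{32}\right) = \frac{31}{21536}$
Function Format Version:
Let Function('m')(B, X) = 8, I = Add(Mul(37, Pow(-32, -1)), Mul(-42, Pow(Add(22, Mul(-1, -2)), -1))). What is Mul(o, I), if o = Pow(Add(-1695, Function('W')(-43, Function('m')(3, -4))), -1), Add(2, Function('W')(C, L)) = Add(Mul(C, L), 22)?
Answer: Rational(31, 21536) ≈ 0.0014395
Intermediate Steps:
I = Rational(-93, 32) (I = Add(Mul(37, Rational(-1, 32)), Mul(-42, Pow(Add(22, 2), -1))) = Add(Rational(-37, 32), Mul(-42, Pow(24, -1))) = Add(Rational(-37, 32), Mul(-42, Rational(1, 24))) = Add(Rational(-37, 32), Rational(-7, 4)) = Rational(-93, 32) ≈ -2.9063)
Function('W')(C, L) = Add(20, Mul(C, L)) (Function('W')(C, L) = Add(-2, Add(Mul(C, L), 22)) = Add(-2, Add(22, Mul(C, L))) = Add(20, Mul(C, L)))
o = Rational(-1, 2019) (o = Pow(Add(-1695, Add(20, Mul(-43, 8))), -1) = Pow(Add(-1695, Add(20, -344)), -1) = Pow(Add(-1695, -324), -1) = Pow(-2019, -1) = Rational(-1, 2019) ≈ -0.00049530)
Mul(o, I) = Mul(Rational(-1, 2019), Rational(-93, 32)) = Rational(31, 21536)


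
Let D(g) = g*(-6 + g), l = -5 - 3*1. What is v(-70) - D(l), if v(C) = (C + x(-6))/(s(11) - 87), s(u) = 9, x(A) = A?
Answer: -4330/39 ≈ -111.03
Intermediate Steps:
v(C) = 1/13 - C/78 (v(C) = (C - 6)/(9 - 87) = (-6 + C)/(-78) = (-6 + C)*(-1/78) = 1/13 - C/78)
l = -8 (l = -5 - 3 = -8)
v(-70) - D(l) = (1/13 - 1/78*(-70)) - (-8)*(-6 - 8) = (1/13 + 35/39) - (-8)*(-14) = 38/39 - 1*112 = 38/39 - 112 = -4330/39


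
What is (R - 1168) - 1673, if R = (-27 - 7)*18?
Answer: -3453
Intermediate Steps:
R = -612 (R = -34*18 = -612)
(R - 1168) - 1673 = (-612 - 1168) - 1673 = -1780 - 1673 = -3453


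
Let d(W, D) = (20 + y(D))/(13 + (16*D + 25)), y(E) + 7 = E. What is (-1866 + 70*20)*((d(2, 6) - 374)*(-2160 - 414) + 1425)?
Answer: -30089766324/67 ≈ -4.4910e+8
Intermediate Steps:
y(E) = -7 + E
d(W, D) = (13 + D)/(38 + 16*D) (d(W, D) = (20 + (-7 + D))/(13 + (16*D + 25)) = (13 + D)/(13 + (25 + 16*D)) = (13 + D)/(38 + 16*D))
(-1866 + 70*20)*((d(2, 6) - 374)*(-2160 - 414) + 1425) = (-1866 + 70*20)*(((13 + 6)/(2*(19 + 8*6)) - 374)*(-2160 - 414) + 1425) = (-1866 + 1400)*(((1/2)*19/(19 + 48) - 374)*(-2574) + 1425) = -466*(((1/2)*19/67 - 374)*(-2574) + 1425) = -466*(((1/2)*(1/67)*19 - 374)*(-2574) + 1425) = -466*((19/134 - 374)*(-2574) + 1425) = -466*(-50097/134*(-2574) + 1425) = -466*(64474839/67 + 1425) = -466*64570314/67 = -30089766324/67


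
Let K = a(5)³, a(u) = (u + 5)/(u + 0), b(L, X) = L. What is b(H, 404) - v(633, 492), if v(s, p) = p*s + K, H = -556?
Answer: -312000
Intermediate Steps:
a(u) = (5 + u)/u
K = 8 (K = ((5 + 5)/5)³ = ((⅕)*10)³ = 2³ = 8)
v(s, p) = 8 + p*s (v(s, p) = p*s + 8 = 8 + p*s)
b(H, 404) - v(633, 492) = -556 - (8 + 492*633) = -556 - (8 + 311436) = -556 - 1*311444 = -556 - 311444 = -312000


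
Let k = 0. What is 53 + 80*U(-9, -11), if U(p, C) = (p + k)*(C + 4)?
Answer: 5093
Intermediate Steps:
U(p, C) = p*(4 + C) (U(p, C) = (p + 0)*(C + 4) = p*(4 + C))
53 + 80*U(-9, -11) = 53 + 80*(-9*(4 - 11)) = 53 + 80*(-9*(-7)) = 53 + 80*63 = 53 + 5040 = 5093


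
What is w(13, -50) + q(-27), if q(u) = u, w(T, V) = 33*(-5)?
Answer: -192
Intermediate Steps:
w(T, V) = -165
w(13, -50) + q(-27) = -165 - 27 = -192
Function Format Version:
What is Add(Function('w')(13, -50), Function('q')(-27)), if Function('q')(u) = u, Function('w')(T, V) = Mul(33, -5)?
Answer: -192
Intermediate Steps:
Function('w')(T, V) = -165
Add(Function('w')(13, -50), Function('q')(-27)) = Add(-165, -27) = -192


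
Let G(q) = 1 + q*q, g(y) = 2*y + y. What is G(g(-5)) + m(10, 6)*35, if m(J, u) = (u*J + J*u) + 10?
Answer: 4776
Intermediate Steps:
m(J, u) = 10 + 2*J*u (m(J, u) = (J*u + J*u) + 10 = 2*J*u + 10 = 10 + 2*J*u)
g(y) = 3*y
G(q) = 1 + q²
G(g(-5)) + m(10, 6)*35 = (1 + (3*(-5))²) + (10 + 2*10*6)*35 = (1 + (-15)²) + (10 + 120)*35 = (1 + 225) + 130*35 = 226 + 4550 = 4776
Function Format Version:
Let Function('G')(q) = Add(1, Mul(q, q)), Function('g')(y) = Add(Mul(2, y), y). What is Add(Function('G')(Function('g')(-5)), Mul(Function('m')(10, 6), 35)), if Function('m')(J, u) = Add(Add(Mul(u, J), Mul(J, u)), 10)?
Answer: 4776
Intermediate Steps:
Function('m')(J, u) = Add(10, Mul(2, J, u)) (Function('m')(J, u) = Add(Add(Mul(J, u), Mul(J, u)), 10) = Add(Mul(2, J, u), 10) = Add(10, Mul(2, J, u)))
Function('g')(y) = Mul(3, y)
Function('G')(q) = Add(1, Pow(q, 2))
Add(Function('G')(Function('g')(-5)), Mul(Function('m')(10, 6), 35)) = Add(Add(1, Pow(Mul(3, -5), 2)), Mul(Add(10, Mul(2, 10, 6)), 35)) = Add(Add(1, Pow(-15, 2)), Mul(Add(10, 120), 35)) = Add(Add(1, 225), Mul(130, 35)) = Add(226, 4550) = 4776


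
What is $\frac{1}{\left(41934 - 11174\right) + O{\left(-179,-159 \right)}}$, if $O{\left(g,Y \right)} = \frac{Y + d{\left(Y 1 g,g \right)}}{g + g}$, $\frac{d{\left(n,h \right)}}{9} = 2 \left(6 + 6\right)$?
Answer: $\frac{358}{11012023} \approx 3.251 \cdot 10^{-5}$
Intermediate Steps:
$d{\left(n,h \right)} = 216$ ($d{\left(n,h \right)} = 9 \cdot 2 \left(6 + 6\right) = 9 \cdot 2 \cdot 12 = 9 \cdot 24 = 216$)
$O{\left(g,Y \right)} = \frac{216 + Y}{2 g}$ ($O{\left(g,Y \right)} = \frac{Y + 216}{g + g} = \frac{216 + Y}{2 g}$)
$\frac{1}{\left(41934 - 11174\right) + O{\left(-179,-159 \right)}} = \frac{1}{\left(41934 - 11174\right) + \frac{216 - 159}{2 \left(-179\right)}} = \frac{1}{30760 + \frac{1}{2} \left(- \frac{1}{179}\right) 57} = \frac{1}{30760 - \frac{57}{358}} = \frac{1}{\frac{11012023}{358}} = \frac{358}{11012023}$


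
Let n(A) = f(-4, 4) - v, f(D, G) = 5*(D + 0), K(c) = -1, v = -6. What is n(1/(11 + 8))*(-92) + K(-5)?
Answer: 1287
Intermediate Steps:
f(D, G) = 5*D
n(A) = -14 (n(A) = 5*(-4) - 1*(-6) = -20 + 6 = -14)
n(1/(11 + 8))*(-92) + K(-5) = -14*(-92) - 1 = 1288 - 1 = 1287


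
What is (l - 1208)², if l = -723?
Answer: 3728761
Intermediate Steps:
(l - 1208)² = (-723 - 1208)² = (-1931)² = 3728761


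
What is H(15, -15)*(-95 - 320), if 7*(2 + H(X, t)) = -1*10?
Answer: 9960/7 ≈ 1422.9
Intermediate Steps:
H(X, t) = -24/7 (H(X, t) = -2 + (-1*10)/7 = -2 + (⅐)*(-10) = -2 - 10/7 = -24/7)
H(15, -15)*(-95 - 320) = -24*(-95 - 320)/7 = -24/7*(-415) = 9960/7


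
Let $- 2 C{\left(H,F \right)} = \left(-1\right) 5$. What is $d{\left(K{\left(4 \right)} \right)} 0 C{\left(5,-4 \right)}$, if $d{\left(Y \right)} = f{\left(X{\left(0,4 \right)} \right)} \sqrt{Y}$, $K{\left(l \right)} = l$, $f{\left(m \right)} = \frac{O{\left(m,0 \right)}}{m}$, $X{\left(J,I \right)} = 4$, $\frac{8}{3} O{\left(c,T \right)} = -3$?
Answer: $0$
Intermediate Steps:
$O{\left(c,T \right)} = - \frac{9}{8}$ ($O{\left(c,T \right)} = \frac{3}{8} \left(-3\right) = - \frac{9}{8}$)
$C{\left(H,F \right)} = \frac{5}{2}$ ($C{\left(H,F \right)} = - \frac{\left(-1\right) 5}{2} = \left(- \frac{1}{2}\right) \left(-5\right) = \frac{5}{2}$)
$f{\left(m \right)} = - \frac{9}{8 m}$
$d{\left(Y \right)} = - \frac{9 \sqrt{Y}}{32}$ ($d{\left(Y \right)} = - \frac{9}{8 \cdot 4} \sqrt{Y} = \left(- \frac{9}{8}\right) \frac{1}{4} \sqrt{Y} = - \frac{9 \sqrt{Y}}{32}$)
$d{\left(K{\left(4 \right)} \right)} 0 C{\left(5,-4 \right)} = - \frac{9 \sqrt{4}}{32} \cdot 0 \cdot \frac{5}{2} = \left(- \frac{9}{32}\right) 2 \cdot 0 \cdot \frac{5}{2} = \left(- \frac{9}{16}\right) 0 \cdot \frac{5}{2} = 0 \cdot \frac{5}{2} = 0$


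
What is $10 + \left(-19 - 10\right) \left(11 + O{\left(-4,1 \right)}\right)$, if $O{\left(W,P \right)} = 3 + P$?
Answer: $-425$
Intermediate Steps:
$10 + \left(-19 - 10\right) \left(11 + O{\left(-4,1 \right)}\right) = 10 + \left(-19 - 10\right) \left(11 + \left(3 + 1\right)\right) = 10 - 29 \left(11 + 4\right) = 10 - 435 = -425$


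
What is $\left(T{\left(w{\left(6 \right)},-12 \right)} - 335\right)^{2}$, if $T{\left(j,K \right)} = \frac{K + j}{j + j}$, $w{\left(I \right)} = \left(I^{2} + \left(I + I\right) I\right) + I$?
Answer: $\frac{161620369}{1444} \approx 1.1193 \cdot 10^{5}$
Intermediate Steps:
$w{\left(I \right)} = I + 3 I^{2}$ ($w{\left(I \right)} = \left(I^{2} + 2 I I\right) + I = \left(I^{2} + 2 I^{2}\right) + I = 3 I^{2} + I = I + 3 I^{2}$)
$T{\left(j,K \right)} = \frac{K + j}{2 j}$
$\left(T{\left(w{\left(6 \right)},-12 \right)} - 335\right)^{2} = \left(\frac{-12 + 6 \left(1 + 3 \cdot 6\right)}{2 \cdot 6 \left(1 + 3 \cdot 6\right)} - 335\right)^{2} = \left(\frac{-12 + 6 \left(1 + 18\right)}{2 \cdot 6 \left(1 + 18\right)} - 335\right)^{2} = \left(\frac{-12 + 6 \cdot 19}{2 \cdot 6 \cdot 19} - 335\right)^{2} = \left(\frac{-12 + 114}{2 \cdot 114} - 335\right)^{2} = \left(\frac{1}{2} \cdot \frac{1}{114} \cdot 102 - 335\right)^{2} = \left(\frac{17}{38} - 335\right)^{2} = \left(- \frac{12713}{38}\right)^{2} = \frac{161620369}{1444}$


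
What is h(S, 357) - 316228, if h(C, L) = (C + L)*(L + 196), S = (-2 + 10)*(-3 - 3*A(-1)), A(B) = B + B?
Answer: -105535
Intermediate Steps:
A(B) = 2*B
S = 24 (S = (-2 + 10)*(-3 - 6*(-1)) = 8*(-3 - 3*(-2)) = 8*(-3 + 6) = 8*3 = 24)
h(C, L) = (196 + L)*(C + L) (h(C, L) = (C + L)*(196 + L) = (196 + L)*(C + L))
h(S, 357) - 316228 = (357² + 196*24 + 196*357 + 24*357) - 316228 = (127449 + 4704 + 69972 + 8568) - 316228 = 210693 - 316228 = -105535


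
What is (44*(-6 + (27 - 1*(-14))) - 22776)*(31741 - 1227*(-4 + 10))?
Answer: -517712444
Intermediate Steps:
(44*(-6 + (27 - 1*(-14))) - 22776)*(31741 - 1227*(-4 + 10)) = (44*(-6 + (27 + 14)) - 22776)*(31741 - 1227*6) = (44*(-6 + 41) - 22776)*(31741 - 7362) = (44*35 - 22776)*24379 = (1540 - 22776)*24379 = -21236*24379 = -517712444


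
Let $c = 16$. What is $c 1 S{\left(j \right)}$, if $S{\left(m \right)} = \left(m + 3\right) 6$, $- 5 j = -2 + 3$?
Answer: $\frac{1344}{5} \approx 268.8$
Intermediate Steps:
$j = - \frac{1}{5}$ ($j = - \frac{-2 + 3}{5} = \left(- \frac{1}{5}\right) 1 = - \frac{1}{5} \approx -0.2$)
$S{\left(m \right)} = 18 + 6 m$ ($S{\left(m \right)} = \left(3 + m\right) 6 = 18 + 6 m$)
$c 1 S{\left(j \right)} = 16 \cdot 1 \left(18 + 6 \left(- \frac{1}{5}\right)\right) = 16 \left(18 - \frac{6}{5}\right) = 16 \cdot \frac{84}{5} = \frac{1344}{5}$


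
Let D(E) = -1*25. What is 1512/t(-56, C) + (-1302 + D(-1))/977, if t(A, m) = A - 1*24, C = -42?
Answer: -197923/9770 ≈ -20.258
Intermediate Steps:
t(A, m) = -24 + A (t(A, m) = A - 24 = -24 + A)
D(E) = -25
1512/t(-56, C) + (-1302 + D(-1))/977 = 1512/(-24 - 56) + (-1302 - 25)/977 = 1512/(-80) - 1327*1/977 = 1512*(-1/80) - 1327/977 = -189/10 - 1327/977 = -197923/9770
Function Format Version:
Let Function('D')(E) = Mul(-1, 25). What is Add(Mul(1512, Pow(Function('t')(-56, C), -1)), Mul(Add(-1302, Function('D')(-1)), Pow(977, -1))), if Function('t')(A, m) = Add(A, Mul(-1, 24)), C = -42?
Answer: Rational(-197923, 9770) ≈ -20.258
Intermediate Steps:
Function('t')(A, m) = Add(-24, A) (Function('t')(A, m) = Add(A, -24) = Add(-24, A))
Function('D')(E) = -25
Add(Mul(1512, Pow(Function('t')(-56, C), -1)), Mul(Add(-1302, Function('D')(-1)), Pow(977, -1))) = Add(Mul(1512, Pow(Add(-24, -56), -1)), Mul(Add(-1302, -25), Pow(977, -1))) = Add(Mul(1512, Pow(-80, -1)), Mul(-1327, Rational(1, 977))) = Add(Mul(1512, Rational(-1, 80)), Rational(-1327, 977)) = Add(Rational(-189, 10), Rational(-1327, 977)) = Rational(-197923, 9770)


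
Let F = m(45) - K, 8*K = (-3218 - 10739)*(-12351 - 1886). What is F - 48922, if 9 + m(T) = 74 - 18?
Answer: -199096809/8 ≈ -2.4887e+7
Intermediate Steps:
m(T) = 47 (m(T) = -9 + (74 - 18) = -9 + 56 = 47)
K = 198705809/8 (K = ((-3218 - 10739)*(-12351 - 1886))/8 = (-13957*(-14237))/8 = (⅛)*198705809 = 198705809/8 ≈ 2.4838e+7)
F = -198705433/8 (F = 47 - 1*198705809/8 = 47 - 198705809/8 = -198705433/8 ≈ -2.4838e+7)
F - 48922 = -198705433/8 - 48922 = -199096809/8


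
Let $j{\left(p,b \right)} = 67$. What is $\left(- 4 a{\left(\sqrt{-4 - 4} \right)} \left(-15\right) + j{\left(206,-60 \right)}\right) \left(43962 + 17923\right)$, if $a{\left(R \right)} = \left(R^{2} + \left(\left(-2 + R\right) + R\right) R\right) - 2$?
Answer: $-92394305 - 14852400 i \sqrt{2} \approx -9.2394 \cdot 10^{7} - 2.1004 \cdot 10^{7} i$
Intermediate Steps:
$a{\left(R \right)} = -2 + R^{2} + R \left(-2 + 2 R\right)$ ($a{\left(R \right)} = \left(R^{2} + \left(-2 + 2 R\right) R\right) - 2 = \left(R^{2} + R \left(-2 + 2 R\right)\right) - 2 = -2 + R^{2} + R \left(-2 + 2 R\right)$)
$\left(- 4 a{\left(\sqrt{-4 - 4} \right)} \left(-15\right) + j{\left(206,-60 \right)}\right) \left(43962 + 17923\right) = \left(- 4 \left(-2 - 2 \sqrt{-4 - 4} + 3 \left(\sqrt{-4 - 4}\right)^{2}\right) \left(-15\right) + 67\right) \left(43962 + 17923\right) = \left(- 4 \left(-2 - 2 \sqrt{-8} + 3 \left(\sqrt{-8}\right)^{2}\right) \left(-15\right) + 67\right) 61885 = \left(- 4 \left(-2 - 2 \cdot 2 i \sqrt{2} + 3 \left(2 i \sqrt{2}\right)^{2}\right) \left(-15\right) + 67\right) 61885 = \left(- 4 \left(-2 - 4 i \sqrt{2} + 3 \left(-8\right)\right) \left(-15\right) + 67\right) 61885 = \left(- 4 \left(-2 - 4 i \sqrt{2} - 24\right) \left(-15\right) + 67\right) 61885 = \left(- 4 \left(-26 - 4 i \sqrt{2}\right) \left(-15\right) + 67\right) 61885 = \left(\left(104 + 16 i \sqrt{2}\right) \left(-15\right) + 67\right) 61885 = \left(\left(-1560 - 240 i \sqrt{2}\right) + 67\right) 61885 = \left(-1493 - 240 i \sqrt{2}\right) 61885 = -92394305 - 14852400 i \sqrt{2}$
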